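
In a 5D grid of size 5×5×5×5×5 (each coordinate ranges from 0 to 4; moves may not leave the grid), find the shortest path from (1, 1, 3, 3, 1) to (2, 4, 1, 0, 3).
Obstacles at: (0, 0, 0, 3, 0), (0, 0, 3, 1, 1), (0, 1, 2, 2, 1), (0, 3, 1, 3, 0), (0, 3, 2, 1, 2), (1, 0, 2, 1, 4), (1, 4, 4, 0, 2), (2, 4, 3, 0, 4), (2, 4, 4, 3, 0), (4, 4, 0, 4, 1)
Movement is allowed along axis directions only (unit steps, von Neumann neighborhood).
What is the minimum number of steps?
11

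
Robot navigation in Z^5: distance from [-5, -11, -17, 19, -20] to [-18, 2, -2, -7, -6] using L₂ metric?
37.8814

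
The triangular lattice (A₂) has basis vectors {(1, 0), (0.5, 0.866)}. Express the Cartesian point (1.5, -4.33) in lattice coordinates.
4b₁ - 5b₂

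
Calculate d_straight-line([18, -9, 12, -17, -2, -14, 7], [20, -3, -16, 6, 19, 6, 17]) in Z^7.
47.8957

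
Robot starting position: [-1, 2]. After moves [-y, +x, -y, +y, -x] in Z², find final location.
(-1, 1)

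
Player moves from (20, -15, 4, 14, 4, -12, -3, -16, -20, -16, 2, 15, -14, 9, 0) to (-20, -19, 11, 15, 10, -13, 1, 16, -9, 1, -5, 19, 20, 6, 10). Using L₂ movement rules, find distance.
66.9552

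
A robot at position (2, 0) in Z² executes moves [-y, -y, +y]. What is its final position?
(2, -1)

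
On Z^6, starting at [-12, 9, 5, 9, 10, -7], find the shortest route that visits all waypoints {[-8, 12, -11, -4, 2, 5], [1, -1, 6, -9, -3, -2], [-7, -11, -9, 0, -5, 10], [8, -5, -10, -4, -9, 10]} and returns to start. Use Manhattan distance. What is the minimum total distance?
238
(one optimal route: (-12, 9, 5, 9, 10, -7) → (-8, 12, -11, -4, 2, 5) → (-7, -11, -9, 0, -5, 10) → (8, -5, -10, -4, -9, 10) → (1, -1, 6, -9, -3, -2) → (-12, 9, 5, 9, 10, -7))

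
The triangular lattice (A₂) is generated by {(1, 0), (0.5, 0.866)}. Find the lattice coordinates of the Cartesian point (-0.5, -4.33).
2b₁ - 5b₂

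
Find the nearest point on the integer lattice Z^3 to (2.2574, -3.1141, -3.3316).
(2, -3, -3)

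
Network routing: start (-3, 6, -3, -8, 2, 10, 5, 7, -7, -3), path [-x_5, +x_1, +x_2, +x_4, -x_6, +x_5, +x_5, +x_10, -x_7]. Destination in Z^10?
(-2, 7, -3, -7, 3, 9, 4, 7, -7, -2)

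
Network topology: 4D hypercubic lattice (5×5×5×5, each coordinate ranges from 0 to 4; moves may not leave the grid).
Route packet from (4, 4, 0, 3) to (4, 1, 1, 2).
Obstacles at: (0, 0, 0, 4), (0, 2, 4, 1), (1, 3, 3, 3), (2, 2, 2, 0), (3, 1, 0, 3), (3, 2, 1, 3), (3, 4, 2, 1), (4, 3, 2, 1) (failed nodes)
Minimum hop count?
5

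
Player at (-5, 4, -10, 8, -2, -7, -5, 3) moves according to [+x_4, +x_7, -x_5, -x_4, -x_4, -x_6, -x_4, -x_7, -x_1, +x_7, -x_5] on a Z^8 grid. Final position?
(-6, 4, -10, 6, -4, -8, -4, 3)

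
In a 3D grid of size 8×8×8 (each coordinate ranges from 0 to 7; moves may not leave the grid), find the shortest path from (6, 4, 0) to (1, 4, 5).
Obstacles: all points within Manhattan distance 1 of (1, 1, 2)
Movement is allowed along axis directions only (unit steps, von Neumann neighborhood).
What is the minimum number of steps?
10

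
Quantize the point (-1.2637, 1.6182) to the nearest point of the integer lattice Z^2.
(-1, 2)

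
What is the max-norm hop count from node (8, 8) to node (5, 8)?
3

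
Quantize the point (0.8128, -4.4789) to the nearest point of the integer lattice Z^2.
(1, -4)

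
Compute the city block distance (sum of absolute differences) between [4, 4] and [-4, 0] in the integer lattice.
12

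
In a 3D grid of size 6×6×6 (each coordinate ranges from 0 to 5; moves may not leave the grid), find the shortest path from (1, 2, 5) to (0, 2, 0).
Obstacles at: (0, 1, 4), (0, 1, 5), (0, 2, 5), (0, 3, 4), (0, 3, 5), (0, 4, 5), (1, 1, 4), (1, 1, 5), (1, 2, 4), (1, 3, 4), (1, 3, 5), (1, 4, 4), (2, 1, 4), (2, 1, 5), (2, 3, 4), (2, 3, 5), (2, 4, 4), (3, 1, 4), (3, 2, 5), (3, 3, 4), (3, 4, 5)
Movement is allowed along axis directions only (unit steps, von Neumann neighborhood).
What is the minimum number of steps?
8
(one shortest path: (1, 2, 5) → (2, 2, 5) → (2, 2, 4) → (2, 2, 3) → (1, 2, 3) → (0, 2, 3) → (0, 2, 2) → (0, 2, 1) → (0, 2, 0))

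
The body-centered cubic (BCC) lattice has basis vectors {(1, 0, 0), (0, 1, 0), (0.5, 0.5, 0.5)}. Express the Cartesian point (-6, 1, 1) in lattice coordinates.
-7b₁ + 2b₃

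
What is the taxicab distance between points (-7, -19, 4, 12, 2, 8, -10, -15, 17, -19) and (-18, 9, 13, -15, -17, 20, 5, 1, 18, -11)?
146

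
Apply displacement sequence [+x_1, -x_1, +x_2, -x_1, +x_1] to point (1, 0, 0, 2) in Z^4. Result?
(1, 1, 0, 2)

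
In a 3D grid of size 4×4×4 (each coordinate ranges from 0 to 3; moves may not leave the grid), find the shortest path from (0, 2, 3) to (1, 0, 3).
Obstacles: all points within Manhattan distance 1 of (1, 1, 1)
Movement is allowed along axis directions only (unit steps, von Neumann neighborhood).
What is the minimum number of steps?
3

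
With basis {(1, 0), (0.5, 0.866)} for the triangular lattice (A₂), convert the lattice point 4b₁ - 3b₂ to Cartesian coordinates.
(2.5, -2.598)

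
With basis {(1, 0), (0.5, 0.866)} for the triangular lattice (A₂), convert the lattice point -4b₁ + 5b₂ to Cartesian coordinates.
(-1.5, 4.33)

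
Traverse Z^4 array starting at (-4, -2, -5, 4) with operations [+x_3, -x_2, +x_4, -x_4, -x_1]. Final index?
(-5, -3, -4, 4)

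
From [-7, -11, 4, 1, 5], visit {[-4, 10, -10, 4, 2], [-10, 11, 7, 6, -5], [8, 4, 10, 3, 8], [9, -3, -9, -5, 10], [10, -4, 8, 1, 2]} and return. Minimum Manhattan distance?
208
(one optimal route: (-7, -11, 4, 1, 5) → (-10, 11, 7, 6, -5) → (-4, 10, -10, 4, 2) → (9, -3, -9, -5, 10) → (8, 4, 10, 3, 8) → (10, -4, 8, 1, 2) → (-7, -11, 4, 1, 5))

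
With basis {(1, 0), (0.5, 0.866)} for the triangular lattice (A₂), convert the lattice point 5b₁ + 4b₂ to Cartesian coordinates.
(7, 3.464)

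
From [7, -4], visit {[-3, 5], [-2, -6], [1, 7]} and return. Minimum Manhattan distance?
46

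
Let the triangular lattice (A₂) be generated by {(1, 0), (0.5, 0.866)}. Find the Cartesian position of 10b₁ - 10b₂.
(5, -8.66)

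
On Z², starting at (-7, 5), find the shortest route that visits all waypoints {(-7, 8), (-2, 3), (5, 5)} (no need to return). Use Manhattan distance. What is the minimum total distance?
22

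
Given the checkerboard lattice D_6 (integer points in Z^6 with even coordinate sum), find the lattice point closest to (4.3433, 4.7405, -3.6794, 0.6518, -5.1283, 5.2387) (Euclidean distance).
(4, 5, -4, 1, -5, 5)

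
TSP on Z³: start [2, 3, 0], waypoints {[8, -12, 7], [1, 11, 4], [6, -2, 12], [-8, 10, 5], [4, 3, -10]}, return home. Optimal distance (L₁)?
122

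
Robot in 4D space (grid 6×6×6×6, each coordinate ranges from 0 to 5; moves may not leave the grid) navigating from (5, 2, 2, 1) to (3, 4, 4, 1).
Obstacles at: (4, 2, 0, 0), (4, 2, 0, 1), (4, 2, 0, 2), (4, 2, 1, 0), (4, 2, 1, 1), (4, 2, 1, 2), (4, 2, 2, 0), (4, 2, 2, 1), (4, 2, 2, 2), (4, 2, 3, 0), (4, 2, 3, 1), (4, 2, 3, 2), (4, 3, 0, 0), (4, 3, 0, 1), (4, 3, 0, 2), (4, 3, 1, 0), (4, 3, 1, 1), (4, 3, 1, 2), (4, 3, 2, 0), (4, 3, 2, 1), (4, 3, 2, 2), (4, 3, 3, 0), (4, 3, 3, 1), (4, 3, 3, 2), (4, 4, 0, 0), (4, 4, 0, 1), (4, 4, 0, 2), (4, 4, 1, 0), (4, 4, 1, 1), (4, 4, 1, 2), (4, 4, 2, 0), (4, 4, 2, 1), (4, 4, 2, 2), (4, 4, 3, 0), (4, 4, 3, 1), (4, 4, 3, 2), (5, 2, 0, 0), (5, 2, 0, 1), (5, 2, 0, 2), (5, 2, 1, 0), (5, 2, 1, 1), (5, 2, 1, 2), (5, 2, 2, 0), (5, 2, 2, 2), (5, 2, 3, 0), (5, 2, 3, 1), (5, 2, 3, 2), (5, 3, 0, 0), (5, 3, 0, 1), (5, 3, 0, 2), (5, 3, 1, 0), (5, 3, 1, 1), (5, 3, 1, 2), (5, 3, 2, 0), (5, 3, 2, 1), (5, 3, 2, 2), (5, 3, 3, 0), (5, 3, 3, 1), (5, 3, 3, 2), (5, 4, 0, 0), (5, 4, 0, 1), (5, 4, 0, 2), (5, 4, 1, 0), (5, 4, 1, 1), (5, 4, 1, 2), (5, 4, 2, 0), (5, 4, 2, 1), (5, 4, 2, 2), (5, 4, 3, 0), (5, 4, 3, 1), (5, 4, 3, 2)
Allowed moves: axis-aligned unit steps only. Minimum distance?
8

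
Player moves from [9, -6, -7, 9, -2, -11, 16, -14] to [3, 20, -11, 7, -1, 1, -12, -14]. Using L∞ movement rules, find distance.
28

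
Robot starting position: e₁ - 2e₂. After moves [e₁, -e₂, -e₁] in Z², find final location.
(1, -3)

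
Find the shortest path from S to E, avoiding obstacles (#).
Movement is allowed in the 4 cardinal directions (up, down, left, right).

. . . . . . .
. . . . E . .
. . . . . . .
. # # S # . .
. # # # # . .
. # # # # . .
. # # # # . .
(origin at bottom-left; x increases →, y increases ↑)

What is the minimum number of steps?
3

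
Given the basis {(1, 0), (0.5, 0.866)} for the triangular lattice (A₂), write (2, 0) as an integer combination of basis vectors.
2b₁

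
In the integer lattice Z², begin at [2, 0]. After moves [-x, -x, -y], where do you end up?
(0, -1)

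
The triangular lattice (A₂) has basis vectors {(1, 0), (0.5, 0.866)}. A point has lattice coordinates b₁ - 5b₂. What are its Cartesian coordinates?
(-1.5, -4.33)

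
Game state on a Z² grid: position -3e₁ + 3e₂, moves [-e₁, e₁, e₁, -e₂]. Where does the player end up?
(-2, 2)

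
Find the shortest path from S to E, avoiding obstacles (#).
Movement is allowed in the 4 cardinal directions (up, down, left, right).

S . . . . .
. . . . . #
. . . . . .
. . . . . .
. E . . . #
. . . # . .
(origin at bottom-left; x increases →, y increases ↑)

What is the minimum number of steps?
5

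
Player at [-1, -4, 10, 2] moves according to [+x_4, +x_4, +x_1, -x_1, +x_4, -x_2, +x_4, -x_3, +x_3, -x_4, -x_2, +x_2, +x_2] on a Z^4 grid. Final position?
(-1, -4, 10, 5)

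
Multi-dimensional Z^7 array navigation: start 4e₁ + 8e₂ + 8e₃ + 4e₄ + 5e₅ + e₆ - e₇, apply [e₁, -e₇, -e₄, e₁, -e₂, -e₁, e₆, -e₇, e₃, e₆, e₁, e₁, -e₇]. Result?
(7, 7, 9, 3, 5, 3, -4)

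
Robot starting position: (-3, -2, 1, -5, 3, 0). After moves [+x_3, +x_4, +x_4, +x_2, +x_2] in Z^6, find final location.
(-3, 0, 2, -3, 3, 0)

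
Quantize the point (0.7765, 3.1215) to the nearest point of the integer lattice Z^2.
(1, 3)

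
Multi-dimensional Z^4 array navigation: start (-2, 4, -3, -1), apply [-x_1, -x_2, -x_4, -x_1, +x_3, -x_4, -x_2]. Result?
(-4, 2, -2, -3)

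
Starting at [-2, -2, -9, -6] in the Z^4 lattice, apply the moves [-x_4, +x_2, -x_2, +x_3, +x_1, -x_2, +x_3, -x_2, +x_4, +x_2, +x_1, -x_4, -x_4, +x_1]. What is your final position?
(1, -3, -7, -8)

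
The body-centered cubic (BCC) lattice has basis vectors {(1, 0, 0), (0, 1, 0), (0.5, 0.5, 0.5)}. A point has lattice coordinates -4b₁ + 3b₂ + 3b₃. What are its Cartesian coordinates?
(-2.5, 4.5, 1.5)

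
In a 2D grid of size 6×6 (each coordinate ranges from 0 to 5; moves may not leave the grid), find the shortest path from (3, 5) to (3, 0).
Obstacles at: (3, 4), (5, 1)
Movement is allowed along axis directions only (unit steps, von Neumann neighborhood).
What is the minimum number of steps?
7
(one shortest path: (3, 5) → (2, 5) → (2, 4) → (2, 3) → (3, 3) → (3, 2) → (3, 1) → (3, 0))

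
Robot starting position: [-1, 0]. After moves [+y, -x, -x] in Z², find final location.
(-3, 1)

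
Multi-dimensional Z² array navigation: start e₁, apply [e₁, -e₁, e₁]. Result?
(2, 0)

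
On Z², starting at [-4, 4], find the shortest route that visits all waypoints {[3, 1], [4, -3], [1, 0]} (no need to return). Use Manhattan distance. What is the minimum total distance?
17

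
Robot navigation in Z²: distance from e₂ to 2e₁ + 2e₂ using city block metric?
3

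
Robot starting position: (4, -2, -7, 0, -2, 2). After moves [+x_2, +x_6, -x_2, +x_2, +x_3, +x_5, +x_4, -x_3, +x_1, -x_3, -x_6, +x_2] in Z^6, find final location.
(5, 0, -8, 1, -1, 2)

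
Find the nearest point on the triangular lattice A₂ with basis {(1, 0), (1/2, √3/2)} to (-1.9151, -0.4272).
(-2, 0)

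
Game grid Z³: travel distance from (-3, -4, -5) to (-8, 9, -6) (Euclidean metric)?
13.9642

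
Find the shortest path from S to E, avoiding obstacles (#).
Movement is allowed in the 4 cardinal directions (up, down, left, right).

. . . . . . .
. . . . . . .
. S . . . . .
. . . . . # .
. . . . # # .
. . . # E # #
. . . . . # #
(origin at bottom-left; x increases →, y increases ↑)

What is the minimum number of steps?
8
(one shortest path: (1, 4) → (2, 4) → (2, 3) → (2, 2) → (2, 1) → (2, 0) → (3, 0) → (4, 0) → (4, 1))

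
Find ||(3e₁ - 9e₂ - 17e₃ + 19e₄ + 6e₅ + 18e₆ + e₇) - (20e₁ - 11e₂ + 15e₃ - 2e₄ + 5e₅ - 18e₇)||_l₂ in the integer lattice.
49.4368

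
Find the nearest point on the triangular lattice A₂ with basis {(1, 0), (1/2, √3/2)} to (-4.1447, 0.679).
(-4.5, 0.866)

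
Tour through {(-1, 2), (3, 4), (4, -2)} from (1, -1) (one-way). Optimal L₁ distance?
17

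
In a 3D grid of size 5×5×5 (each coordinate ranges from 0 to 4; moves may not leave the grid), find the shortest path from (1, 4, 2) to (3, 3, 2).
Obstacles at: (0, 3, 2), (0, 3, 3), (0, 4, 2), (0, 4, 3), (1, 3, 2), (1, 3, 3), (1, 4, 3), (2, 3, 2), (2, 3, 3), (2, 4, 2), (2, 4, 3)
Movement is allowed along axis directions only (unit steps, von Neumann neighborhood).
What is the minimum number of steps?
5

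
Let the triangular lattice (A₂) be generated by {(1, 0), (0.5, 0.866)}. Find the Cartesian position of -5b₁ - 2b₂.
(-6, -1.732)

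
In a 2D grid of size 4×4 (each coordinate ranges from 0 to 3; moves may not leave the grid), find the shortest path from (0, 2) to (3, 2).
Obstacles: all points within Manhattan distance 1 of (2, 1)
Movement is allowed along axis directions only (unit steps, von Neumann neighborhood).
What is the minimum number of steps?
5
(one shortest path: (0, 2) → (1, 2) → (1, 3) → (2, 3) → (3, 3) → (3, 2))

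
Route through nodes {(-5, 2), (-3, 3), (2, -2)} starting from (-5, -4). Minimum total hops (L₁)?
19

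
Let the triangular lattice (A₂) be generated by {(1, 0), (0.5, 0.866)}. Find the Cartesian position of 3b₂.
(1.5, 2.598)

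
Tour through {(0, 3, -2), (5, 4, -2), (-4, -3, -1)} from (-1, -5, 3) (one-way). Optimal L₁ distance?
26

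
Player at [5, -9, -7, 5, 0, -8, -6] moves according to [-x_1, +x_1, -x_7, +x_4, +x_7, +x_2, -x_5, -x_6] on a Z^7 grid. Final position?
(5, -8, -7, 6, -1, -9, -6)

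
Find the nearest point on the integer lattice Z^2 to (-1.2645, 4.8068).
(-1, 5)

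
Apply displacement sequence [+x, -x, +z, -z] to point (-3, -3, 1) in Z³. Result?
(-3, -3, 1)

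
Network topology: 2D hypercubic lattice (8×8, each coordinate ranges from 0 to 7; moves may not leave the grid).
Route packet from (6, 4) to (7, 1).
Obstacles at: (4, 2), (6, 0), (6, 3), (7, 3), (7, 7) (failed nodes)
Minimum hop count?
6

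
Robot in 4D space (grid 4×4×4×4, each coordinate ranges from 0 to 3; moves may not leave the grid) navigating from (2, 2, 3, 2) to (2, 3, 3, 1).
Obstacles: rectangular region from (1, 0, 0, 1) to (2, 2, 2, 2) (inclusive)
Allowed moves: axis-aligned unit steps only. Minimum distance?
2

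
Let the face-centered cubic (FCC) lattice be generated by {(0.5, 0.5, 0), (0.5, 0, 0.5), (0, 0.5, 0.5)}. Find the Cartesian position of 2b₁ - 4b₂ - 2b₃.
(-1, 0, -3)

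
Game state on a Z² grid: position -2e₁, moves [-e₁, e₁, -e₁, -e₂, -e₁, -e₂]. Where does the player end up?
(-4, -2)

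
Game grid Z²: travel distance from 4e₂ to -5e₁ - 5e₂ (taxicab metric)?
14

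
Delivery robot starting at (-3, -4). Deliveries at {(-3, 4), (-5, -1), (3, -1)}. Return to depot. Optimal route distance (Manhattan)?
32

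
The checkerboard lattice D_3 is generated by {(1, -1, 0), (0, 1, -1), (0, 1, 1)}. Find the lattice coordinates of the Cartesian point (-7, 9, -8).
-7b₁ + 5b₂ - 3b₃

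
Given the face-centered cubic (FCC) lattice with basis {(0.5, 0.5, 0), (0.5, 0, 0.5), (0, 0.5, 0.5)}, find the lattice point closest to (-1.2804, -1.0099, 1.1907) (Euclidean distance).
(-1, -1, 1)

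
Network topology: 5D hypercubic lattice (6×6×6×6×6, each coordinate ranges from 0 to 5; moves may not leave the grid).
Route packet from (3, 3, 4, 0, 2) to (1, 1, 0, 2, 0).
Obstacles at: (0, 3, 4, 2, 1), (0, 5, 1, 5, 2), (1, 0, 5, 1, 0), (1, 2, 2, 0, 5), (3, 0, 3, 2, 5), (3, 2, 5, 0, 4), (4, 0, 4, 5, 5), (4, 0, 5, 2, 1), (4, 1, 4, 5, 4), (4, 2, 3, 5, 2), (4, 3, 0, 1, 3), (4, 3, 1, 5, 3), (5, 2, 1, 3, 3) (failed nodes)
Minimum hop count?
12
(one shortest path: (3, 3, 4, 0, 2) → (2, 3, 4, 0, 2) → (1, 3, 4, 0, 2) → (1, 2, 4, 0, 2) → (1, 1, 4, 0, 2) → (1, 1, 3, 0, 2) → (1, 1, 2, 0, 2) → (1, 1, 1, 0, 2) → (1, 1, 0, 0, 2) → (1, 1, 0, 1, 2) → (1, 1, 0, 2, 2) → (1, 1, 0, 2, 1) → (1, 1, 0, 2, 0))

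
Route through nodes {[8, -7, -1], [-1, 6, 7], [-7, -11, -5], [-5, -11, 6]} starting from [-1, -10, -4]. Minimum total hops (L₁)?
73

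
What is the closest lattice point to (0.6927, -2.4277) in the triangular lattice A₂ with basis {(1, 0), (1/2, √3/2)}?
(0.5, -2.598)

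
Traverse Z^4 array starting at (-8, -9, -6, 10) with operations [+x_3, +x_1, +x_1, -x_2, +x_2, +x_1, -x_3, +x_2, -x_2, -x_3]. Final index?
(-5, -9, -7, 10)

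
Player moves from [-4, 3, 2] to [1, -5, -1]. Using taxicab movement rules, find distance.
16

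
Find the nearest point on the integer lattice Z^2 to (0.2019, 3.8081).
(0, 4)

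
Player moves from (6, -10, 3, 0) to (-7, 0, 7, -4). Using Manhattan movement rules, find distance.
31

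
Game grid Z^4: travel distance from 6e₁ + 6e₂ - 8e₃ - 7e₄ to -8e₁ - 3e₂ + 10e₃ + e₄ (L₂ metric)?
25.7876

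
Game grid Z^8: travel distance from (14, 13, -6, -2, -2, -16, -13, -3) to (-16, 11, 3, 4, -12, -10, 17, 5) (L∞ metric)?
30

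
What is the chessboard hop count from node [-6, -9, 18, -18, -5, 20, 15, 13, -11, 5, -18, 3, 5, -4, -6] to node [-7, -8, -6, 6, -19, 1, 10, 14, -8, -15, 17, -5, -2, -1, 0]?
35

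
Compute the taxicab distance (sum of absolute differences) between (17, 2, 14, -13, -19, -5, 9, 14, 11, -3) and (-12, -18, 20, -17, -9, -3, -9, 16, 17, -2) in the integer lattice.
98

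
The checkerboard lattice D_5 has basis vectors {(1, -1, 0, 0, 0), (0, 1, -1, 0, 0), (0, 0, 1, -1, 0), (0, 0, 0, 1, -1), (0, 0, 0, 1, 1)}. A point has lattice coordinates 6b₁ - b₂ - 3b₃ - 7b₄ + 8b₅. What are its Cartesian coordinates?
(6, -7, -2, 4, 15)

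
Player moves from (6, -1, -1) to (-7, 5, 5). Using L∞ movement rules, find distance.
13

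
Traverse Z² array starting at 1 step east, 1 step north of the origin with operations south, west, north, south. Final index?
(0, 0)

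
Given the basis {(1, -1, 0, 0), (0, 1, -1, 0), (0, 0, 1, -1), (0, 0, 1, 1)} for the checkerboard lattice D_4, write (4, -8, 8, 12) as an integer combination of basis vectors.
4b₁ - 4b₂ - 4b₃ + 8b₄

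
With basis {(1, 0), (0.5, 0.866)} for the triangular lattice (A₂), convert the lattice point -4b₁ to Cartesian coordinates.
(-4, 0)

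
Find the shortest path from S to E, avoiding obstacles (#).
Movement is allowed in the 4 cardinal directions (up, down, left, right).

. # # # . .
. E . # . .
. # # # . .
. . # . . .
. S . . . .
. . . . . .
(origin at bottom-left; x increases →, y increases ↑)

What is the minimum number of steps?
5
(one shortest path: (1, 1) → (0, 1) → (0, 2) → (0, 3) → (0, 4) → (1, 4))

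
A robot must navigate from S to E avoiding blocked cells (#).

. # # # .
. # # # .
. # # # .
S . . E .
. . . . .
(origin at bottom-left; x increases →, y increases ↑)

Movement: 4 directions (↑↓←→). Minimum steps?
3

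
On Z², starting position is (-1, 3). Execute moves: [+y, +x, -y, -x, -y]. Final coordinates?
(-1, 2)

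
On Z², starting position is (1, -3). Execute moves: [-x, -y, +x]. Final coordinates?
(1, -4)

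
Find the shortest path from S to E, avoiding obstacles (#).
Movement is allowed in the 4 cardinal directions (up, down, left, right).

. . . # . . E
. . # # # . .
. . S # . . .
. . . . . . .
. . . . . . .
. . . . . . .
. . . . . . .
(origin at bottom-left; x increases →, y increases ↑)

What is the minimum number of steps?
8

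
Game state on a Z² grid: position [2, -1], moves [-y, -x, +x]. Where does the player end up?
(2, -2)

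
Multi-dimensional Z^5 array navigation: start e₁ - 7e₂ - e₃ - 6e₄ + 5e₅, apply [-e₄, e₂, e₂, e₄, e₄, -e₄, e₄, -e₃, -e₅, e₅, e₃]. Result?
(1, -5, -1, -5, 5)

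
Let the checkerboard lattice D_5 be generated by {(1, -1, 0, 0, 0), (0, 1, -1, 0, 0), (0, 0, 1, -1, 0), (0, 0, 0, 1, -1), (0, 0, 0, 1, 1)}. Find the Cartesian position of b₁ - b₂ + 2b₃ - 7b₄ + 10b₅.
(1, -2, 3, 1, 17)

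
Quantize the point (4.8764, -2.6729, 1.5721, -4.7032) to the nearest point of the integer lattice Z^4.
(5, -3, 2, -5)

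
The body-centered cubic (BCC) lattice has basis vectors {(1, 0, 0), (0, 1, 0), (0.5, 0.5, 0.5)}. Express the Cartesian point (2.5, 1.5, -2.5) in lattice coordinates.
5b₁ + 4b₂ - 5b₃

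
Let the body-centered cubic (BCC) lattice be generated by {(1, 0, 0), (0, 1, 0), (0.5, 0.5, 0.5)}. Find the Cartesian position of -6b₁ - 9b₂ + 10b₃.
(-1, -4, 5)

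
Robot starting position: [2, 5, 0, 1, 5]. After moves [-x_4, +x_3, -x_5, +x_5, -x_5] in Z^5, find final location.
(2, 5, 1, 0, 4)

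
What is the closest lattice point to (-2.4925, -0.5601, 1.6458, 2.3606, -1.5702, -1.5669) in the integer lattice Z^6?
(-2, -1, 2, 2, -2, -2)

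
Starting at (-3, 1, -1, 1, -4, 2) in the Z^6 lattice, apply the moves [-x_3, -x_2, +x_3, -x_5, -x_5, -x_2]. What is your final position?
(-3, -1, -1, 1, -6, 2)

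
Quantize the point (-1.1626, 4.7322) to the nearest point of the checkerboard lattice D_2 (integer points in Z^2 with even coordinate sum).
(-1, 5)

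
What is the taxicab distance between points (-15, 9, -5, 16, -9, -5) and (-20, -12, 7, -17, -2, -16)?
89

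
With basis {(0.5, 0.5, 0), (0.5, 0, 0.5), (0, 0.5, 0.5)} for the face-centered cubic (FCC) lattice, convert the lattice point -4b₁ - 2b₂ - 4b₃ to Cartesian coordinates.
(-3, -4, -3)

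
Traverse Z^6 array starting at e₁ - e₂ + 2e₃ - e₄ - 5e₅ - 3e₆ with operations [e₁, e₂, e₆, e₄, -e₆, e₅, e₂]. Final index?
(2, 1, 2, 0, -4, -3)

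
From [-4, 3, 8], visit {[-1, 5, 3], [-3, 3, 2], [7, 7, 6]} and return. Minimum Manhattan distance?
42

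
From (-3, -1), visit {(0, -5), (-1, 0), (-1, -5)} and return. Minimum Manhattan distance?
16
(one optimal route: (-3, -1) → (0, -5) → (-1, -5) → (-1, 0) → (-3, -1))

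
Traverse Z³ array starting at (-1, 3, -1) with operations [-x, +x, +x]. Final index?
(0, 3, -1)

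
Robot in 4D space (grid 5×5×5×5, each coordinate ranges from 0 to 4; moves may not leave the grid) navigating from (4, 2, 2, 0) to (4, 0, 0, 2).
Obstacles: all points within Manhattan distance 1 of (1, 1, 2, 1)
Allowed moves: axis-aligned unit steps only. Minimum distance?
6
(one shortest path: (4, 2, 2, 0) → (4, 1, 2, 0) → (4, 0, 2, 0) → (4, 0, 1, 0) → (4, 0, 0, 0) → (4, 0, 0, 1) → (4, 0, 0, 2))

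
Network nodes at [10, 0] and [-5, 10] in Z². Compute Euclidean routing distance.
18.0278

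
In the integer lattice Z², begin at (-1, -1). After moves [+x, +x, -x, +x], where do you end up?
(1, -1)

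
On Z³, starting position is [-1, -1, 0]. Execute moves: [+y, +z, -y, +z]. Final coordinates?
(-1, -1, 2)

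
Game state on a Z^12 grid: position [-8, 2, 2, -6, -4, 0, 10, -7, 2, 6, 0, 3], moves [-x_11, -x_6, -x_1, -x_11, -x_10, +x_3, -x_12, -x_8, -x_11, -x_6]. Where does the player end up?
(-9, 2, 3, -6, -4, -2, 10, -8, 2, 5, -3, 2)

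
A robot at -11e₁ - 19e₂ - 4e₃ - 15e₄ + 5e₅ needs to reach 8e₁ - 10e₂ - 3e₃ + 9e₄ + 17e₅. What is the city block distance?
65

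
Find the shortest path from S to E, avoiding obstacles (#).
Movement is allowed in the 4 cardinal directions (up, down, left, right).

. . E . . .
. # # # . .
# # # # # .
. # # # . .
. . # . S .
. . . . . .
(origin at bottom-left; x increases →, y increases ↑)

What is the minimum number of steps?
8
(one shortest path: (4, 1) → (5, 1) → (5, 2) → (5, 3) → (5, 4) → (4, 4) → (4, 5) → (3, 5) → (2, 5))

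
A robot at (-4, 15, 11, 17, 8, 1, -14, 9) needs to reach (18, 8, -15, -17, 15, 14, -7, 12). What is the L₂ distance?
51.3907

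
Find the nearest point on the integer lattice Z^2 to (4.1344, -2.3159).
(4, -2)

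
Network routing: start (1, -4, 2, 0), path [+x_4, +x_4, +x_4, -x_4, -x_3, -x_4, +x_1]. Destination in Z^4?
(2, -4, 1, 1)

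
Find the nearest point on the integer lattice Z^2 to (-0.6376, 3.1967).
(-1, 3)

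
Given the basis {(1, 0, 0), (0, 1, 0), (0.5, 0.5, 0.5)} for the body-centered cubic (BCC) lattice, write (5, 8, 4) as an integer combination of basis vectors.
b₁ + 4b₂ + 8b₃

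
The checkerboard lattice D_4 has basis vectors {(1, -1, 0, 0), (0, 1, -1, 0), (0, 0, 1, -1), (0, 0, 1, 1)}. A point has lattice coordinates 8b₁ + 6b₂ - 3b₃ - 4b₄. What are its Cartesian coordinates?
(8, -2, -13, -1)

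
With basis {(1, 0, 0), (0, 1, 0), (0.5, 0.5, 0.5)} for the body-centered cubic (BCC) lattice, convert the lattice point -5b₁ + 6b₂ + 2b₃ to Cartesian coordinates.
(-4, 7, 1)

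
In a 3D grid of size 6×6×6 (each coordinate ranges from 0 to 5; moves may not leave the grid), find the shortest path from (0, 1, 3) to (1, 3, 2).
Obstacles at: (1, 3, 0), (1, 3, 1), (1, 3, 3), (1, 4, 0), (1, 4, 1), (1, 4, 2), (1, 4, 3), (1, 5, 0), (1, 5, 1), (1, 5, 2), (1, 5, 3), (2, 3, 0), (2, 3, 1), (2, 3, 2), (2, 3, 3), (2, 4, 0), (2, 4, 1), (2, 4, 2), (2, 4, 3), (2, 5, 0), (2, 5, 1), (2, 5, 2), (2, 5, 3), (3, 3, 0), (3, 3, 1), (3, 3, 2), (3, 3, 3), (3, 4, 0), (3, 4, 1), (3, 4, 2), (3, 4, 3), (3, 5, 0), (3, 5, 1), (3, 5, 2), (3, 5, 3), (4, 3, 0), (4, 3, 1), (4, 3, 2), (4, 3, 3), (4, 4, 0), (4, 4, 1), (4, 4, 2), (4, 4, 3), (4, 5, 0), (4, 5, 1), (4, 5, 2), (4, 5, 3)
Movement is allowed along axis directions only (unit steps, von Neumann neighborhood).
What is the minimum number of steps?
4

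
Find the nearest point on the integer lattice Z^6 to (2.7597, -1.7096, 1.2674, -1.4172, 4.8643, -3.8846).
(3, -2, 1, -1, 5, -4)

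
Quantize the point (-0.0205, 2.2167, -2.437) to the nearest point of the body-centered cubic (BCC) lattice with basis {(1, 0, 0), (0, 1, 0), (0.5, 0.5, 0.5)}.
(0, 2, -2)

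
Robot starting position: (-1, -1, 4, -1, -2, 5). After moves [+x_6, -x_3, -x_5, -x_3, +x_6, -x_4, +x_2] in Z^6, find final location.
(-1, 0, 2, -2, -3, 7)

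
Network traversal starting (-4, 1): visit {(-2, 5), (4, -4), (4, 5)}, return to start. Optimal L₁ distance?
34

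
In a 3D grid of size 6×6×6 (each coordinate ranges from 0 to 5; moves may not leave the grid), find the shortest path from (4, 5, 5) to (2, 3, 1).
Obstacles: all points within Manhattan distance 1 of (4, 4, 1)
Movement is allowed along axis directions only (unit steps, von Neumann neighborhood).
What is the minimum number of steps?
8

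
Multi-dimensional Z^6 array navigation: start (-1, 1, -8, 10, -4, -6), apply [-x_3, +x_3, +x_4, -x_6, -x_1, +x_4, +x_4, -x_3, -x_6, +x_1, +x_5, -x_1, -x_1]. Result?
(-3, 1, -9, 13, -3, -8)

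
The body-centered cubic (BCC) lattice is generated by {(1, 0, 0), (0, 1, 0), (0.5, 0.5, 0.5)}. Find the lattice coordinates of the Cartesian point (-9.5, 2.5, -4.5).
-5b₁ + 7b₂ - 9b₃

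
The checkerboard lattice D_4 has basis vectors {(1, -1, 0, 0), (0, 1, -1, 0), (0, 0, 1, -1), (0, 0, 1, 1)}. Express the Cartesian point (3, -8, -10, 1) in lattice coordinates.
3b₁ - 5b₂ - 8b₃ - 7b₄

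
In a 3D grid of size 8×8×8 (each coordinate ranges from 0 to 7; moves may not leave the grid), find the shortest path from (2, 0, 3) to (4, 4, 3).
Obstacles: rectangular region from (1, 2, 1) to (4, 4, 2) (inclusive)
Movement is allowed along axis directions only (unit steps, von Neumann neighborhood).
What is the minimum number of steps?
6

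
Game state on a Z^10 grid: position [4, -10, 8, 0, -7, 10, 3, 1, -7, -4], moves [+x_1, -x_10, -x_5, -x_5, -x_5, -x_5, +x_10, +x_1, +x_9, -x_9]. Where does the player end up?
(6, -10, 8, 0, -11, 10, 3, 1, -7, -4)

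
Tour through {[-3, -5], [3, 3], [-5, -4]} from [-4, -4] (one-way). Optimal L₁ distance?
18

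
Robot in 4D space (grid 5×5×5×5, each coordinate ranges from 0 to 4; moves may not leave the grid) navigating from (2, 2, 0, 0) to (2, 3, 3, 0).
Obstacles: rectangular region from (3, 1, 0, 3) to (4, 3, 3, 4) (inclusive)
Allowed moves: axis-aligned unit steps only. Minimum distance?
4
(one shortest path: (2, 2, 0, 0) → (2, 3, 0, 0) → (2, 3, 1, 0) → (2, 3, 2, 0) → (2, 3, 3, 0))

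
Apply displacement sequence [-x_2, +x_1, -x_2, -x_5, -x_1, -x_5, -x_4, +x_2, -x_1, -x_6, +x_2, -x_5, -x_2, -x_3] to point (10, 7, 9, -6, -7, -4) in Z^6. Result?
(9, 6, 8, -7, -10, -5)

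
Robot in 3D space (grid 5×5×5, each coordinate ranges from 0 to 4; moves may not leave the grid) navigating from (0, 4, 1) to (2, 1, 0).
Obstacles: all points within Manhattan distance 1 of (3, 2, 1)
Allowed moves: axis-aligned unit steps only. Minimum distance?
6
(one shortest path: (0, 4, 1) → (1, 4, 1) → (2, 4, 1) → (2, 3, 1) → (2, 3, 0) → (2, 2, 0) → (2, 1, 0))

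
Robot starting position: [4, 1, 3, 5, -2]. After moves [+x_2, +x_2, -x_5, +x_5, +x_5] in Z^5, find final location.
(4, 3, 3, 5, -1)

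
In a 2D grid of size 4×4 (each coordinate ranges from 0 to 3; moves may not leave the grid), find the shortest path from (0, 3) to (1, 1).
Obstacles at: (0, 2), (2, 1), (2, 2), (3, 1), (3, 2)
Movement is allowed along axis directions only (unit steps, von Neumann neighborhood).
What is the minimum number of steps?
3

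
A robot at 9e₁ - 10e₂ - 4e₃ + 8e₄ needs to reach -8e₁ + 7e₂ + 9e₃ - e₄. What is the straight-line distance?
28.775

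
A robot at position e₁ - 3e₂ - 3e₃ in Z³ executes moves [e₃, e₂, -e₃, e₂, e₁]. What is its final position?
(2, -1, -3)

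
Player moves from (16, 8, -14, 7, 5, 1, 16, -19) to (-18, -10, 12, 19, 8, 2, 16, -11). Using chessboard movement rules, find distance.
34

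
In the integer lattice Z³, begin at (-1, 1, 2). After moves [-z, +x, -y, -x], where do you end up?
(-1, 0, 1)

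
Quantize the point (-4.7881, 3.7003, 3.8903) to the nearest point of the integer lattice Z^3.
(-5, 4, 4)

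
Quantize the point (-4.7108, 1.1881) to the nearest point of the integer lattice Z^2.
(-5, 1)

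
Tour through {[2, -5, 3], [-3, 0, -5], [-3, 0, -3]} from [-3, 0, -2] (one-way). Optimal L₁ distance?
21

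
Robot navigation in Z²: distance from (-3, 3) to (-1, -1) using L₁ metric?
6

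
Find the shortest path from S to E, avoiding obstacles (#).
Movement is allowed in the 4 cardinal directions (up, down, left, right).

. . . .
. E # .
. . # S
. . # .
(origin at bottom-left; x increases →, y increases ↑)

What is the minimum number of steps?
5
(one shortest path: (3, 1) → (3, 2) → (3, 3) → (2, 3) → (1, 3) → (1, 2))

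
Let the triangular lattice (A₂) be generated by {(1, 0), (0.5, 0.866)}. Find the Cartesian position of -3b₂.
(-1.5, -2.598)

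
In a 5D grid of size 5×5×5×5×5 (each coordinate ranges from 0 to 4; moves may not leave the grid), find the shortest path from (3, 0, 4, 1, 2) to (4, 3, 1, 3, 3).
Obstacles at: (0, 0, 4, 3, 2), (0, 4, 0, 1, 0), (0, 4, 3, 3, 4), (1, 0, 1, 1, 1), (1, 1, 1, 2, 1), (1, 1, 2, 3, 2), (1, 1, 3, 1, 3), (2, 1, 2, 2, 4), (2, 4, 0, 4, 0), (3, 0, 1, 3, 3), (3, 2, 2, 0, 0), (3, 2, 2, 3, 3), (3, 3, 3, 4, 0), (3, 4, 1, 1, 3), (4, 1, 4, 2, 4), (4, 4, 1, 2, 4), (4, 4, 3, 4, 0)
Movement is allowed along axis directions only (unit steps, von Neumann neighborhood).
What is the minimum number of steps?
10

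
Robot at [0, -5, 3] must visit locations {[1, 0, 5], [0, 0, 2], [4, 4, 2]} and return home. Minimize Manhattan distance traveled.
32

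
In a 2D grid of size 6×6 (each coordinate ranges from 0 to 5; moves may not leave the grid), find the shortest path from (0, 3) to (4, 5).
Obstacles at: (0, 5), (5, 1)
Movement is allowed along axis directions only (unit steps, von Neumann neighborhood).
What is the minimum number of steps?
6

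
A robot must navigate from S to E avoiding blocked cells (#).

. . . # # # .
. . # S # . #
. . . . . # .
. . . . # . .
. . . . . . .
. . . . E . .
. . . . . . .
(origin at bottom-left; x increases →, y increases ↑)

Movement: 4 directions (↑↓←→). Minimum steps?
5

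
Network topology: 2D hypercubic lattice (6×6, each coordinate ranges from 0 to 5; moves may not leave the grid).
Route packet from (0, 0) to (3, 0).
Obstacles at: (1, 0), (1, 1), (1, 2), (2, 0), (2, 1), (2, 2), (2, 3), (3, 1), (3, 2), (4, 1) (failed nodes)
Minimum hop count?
15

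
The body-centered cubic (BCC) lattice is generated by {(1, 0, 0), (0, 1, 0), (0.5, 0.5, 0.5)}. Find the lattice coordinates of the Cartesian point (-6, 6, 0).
-6b₁ + 6b₂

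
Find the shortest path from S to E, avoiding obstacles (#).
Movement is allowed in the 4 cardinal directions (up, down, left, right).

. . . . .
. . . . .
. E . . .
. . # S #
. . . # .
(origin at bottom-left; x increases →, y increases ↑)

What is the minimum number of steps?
3
(one shortest path: (3, 1) → (3, 2) → (2, 2) → (1, 2))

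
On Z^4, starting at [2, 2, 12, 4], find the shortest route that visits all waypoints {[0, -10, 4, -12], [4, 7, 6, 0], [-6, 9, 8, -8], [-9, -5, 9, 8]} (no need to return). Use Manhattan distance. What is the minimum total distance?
111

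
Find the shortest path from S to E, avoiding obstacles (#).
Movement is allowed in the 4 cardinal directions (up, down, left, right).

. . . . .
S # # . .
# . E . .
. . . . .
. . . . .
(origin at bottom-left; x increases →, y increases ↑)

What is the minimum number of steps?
7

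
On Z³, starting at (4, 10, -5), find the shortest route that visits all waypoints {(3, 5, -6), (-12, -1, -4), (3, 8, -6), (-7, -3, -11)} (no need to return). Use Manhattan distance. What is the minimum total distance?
44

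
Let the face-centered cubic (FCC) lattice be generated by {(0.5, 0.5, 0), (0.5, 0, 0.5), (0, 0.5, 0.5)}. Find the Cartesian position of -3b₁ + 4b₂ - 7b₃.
(0.5, -5, -1.5)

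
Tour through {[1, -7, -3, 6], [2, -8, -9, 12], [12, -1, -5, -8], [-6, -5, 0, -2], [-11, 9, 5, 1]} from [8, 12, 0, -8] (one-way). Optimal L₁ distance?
124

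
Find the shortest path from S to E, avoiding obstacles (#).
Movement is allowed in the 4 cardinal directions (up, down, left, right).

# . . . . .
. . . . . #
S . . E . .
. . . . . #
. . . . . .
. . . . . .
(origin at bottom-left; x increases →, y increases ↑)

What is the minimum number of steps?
3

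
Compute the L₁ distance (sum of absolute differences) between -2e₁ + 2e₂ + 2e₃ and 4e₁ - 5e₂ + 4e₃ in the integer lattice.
15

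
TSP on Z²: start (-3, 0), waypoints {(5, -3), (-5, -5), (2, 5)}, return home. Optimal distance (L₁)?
40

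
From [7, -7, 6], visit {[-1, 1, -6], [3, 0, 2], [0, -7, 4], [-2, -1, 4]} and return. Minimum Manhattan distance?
58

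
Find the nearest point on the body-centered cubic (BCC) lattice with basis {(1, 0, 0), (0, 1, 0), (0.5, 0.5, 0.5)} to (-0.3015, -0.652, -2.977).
(0, -1, -3)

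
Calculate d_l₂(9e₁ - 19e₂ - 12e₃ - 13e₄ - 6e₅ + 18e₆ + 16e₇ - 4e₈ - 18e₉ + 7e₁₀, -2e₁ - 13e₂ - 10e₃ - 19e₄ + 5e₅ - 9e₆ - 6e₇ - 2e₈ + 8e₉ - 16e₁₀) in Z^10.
52.345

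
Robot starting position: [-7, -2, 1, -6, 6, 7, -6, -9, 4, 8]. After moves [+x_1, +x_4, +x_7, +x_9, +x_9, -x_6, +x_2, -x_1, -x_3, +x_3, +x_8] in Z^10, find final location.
(-7, -1, 1, -5, 6, 6, -5, -8, 6, 8)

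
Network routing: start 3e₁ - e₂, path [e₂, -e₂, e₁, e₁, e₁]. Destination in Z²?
(6, -1)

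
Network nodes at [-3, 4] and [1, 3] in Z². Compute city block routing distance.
5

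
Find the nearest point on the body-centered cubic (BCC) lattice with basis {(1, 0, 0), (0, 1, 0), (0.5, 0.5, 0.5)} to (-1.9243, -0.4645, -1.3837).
(-1.5, -0.5, -1.5)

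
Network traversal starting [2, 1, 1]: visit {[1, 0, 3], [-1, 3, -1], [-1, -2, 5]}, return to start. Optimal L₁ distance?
28
(one optimal route: (2, 1, 1) → (1, 0, 3) → (-1, -2, 5) → (-1, 3, -1) → (2, 1, 1))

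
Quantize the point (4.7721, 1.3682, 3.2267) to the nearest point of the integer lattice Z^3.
(5, 1, 3)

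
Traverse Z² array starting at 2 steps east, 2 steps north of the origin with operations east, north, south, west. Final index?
(2, 2)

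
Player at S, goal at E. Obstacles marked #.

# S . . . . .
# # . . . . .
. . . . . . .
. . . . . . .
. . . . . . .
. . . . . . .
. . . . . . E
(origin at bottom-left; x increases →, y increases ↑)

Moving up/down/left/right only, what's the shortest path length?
11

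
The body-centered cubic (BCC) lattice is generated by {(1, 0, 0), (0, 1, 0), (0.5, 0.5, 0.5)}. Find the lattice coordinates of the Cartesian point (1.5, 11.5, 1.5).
10b₂ + 3b₃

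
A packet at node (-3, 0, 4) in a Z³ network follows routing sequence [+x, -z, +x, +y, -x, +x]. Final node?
(-1, 1, 3)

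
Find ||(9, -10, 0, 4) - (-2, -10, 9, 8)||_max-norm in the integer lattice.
11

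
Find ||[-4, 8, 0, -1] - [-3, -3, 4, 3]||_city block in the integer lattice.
20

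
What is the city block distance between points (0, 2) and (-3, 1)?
4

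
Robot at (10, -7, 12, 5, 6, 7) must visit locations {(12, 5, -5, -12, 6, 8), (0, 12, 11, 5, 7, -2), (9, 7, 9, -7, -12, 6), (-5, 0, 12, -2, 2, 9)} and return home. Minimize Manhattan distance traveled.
220
(one optimal route: (10, -7, 12, 5, 6, 7) → (12, 5, -5, -12, 6, 8) → (9, 7, 9, -7, -12, 6) → (-5, 0, 12, -2, 2, 9) → (0, 12, 11, 5, 7, -2) → (10, -7, 12, 5, 6, 7))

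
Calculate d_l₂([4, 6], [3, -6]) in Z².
12.0416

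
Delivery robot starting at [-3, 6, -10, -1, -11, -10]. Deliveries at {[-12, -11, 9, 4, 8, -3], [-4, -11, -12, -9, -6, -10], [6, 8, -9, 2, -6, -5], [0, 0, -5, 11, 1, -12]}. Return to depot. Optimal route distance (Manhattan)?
222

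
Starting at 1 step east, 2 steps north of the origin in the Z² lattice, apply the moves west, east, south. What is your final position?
(1, 1)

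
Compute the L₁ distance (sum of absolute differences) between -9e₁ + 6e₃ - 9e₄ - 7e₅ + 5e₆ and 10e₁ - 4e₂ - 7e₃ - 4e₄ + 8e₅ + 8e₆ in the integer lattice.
59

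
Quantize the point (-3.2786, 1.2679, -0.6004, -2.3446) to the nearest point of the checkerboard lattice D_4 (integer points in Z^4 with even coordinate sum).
(-3, 1, 0, -2)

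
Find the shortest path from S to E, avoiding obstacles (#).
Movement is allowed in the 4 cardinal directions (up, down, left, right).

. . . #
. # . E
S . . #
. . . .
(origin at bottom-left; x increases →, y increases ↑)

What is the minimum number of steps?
4
(one shortest path: (0, 1) → (1, 1) → (2, 1) → (2, 2) → (3, 2))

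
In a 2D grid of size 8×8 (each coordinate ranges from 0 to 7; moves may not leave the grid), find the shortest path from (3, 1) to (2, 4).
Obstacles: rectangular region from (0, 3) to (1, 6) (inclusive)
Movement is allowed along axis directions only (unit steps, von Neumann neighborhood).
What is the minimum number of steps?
4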